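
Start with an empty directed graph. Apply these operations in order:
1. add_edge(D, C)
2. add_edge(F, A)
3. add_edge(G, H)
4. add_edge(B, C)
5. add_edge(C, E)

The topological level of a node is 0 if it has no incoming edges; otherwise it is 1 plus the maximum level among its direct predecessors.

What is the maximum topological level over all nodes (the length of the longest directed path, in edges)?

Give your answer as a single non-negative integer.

Op 1: add_edge(D, C). Edges now: 1
Op 2: add_edge(F, A). Edges now: 2
Op 3: add_edge(G, H). Edges now: 3
Op 4: add_edge(B, C). Edges now: 4
Op 5: add_edge(C, E). Edges now: 5
Compute levels (Kahn BFS):
  sources (in-degree 0): B, D, F, G
  process B: level=0
    B->C: in-degree(C)=1, level(C)>=1
  process D: level=0
    D->C: in-degree(C)=0, level(C)=1, enqueue
  process F: level=0
    F->A: in-degree(A)=0, level(A)=1, enqueue
  process G: level=0
    G->H: in-degree(H)=0, level(H)=1, enqueue
  process C: level=1
    C->E: in-degree(E)=0, level(E)=2, enqueue
  process A: level=1
  process H: level=1
  process E: level=2
All levels: A:1, B:0, C:1, D:0, E:2, F:0, G:0, H:1
max level = 2

Answer: 2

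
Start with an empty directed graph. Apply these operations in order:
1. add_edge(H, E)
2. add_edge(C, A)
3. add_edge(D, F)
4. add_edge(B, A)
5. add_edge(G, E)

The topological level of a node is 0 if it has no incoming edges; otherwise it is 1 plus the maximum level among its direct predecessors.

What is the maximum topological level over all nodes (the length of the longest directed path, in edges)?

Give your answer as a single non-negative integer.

Op 1: add_edge(H, E). Edges now: 1
Op 2: add_edge(C, A). Edges now: 2
Op 3: add_edge(D, F). Edges now: 3
Op 4: add_edge(B, A). Edges now: 4
Op 5: add_edge(G, E). Edges now: 5
Compute levels (Kahn BFS):
  sources (in-degree 0): B, C, D, G, H
  process B: level=0
    B->A: in-degree(A)=1, level(A)>=1
  process C: level=0
    C->A: in-degree(A)=0, level(A)=1, enqueue
  process D: level=0
    D->F: in-degree(F)=0, level(F)=1, enqueue
  process G: level=0
    G->E: in-degree(E)=1, level(E)>=1
  process H: level=0
    H->E: in-degree(E)=0, level(E)=1, enqueue
  process A: level=1
  process F: level=1
  process E: level=1
All levels: A:1, B:0, C:0, D:0, E:1, F:1, G:0, H:0
max level = 1

Answer: 1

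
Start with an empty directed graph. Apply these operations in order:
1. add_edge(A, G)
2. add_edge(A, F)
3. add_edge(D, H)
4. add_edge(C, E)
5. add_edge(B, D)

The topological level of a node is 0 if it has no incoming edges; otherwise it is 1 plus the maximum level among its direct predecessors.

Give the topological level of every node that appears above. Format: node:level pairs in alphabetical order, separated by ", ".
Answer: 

Op 1: add_edge(A, G). Edges now: 1
Op 2: add_edge(A, F). Edges now: 2
Op 3: add_edge(D, H). Edges now: 3
Op 4: add_edge(C, E). Edges now: 4
Op 5: add_edge(B, D). Edges now: 5
Compute levels (Kahn BFS):
  sources (in-degree 0): A, B, C
  process A: level=0
    A->F: in-degree(F)=0, level(F)=1, enqueue
    A->G: in-degree(G)=0, level(G)=1, enqueue
  process B: level=0
    B->D: in-degree(D)=0, level(D)=1, enqueue
  process C: level=0
    C->E: in-degree(E)=0, level(E)=1, enqueue
  process F: level=1
  process G: level=1
  process D: level=1
    D->H: in-degree(H)=0, level(H)=2, enqueue
  process E: level=1
  process H: level=2
All levels: A:0, B:0, C:0, D:1, E:1, F:1, G:1, H:2

Answer: A:0, B:0, C:0, D:1, E:1, F:1, G:1, H:2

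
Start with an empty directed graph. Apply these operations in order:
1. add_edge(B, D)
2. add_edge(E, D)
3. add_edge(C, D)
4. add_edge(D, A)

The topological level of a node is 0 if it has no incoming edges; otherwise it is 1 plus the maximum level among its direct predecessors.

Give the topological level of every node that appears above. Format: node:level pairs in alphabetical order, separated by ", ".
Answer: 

Op 1: add_edge(B, D). Edges now: 1
Op 2: add_edge(E, D). Edges now: 2
Op 3: add_edge(C, D). Edges now: 3
Op 4: add_edge(D, A). Edges now: 4
Compute levels (Kahn BFS):
  sources (in-degree 0): B, C, E
  process B: level=0
    B->D: in-degree(D)=2, level(D)>=1
  process C: level=0
    C->D: in-degree(D)=1, level(D)>=1
  process E: level=0
    E->D: in-degree(D)=0, level(D)=1, enqueue
  process D: level=1
    D->A: in-degree(A)=0, level(A)=2, enqueue
  process A: level=2
All levels: A:2, B:0, C:0, D:1, E:0

Answer: A:2, B:0, C:0, D:1, E:0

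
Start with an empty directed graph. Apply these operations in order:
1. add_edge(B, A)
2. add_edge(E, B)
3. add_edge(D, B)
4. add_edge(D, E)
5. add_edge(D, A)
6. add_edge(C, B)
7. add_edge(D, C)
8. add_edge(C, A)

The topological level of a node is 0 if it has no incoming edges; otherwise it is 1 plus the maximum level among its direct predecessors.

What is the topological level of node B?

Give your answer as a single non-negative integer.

Answer: 2

Derivation:
Op 1: add_edge(B, A). Edges now: 1
Op 2: add_edge(E, B). Edges now: 2
Op 3: add_edge(D, B). Edges now: 3
Op 4: add_edge(D, E). Edges now: 4
Op 5: add_edge(D, A). Edges now: 5
Op 6: add_edge(C, B). Edges now: 6
Op 7: add_edge(D, C). Edges now: 7
Op 8: add_edge(C, A). Edges now: 8
Compute levels (Kahn BFS):
  sources (in-degree 0): D
  process D: level=0
    D->A: in-degree(A)=2, level(A)>=1
    D->B: in-degree(B)=2, level(B)>=1
    D->C: in-degree(C)=0, level(C)=1, enqueue
    D->E: in-degree(E)=0, level(E)=1, enqueue
  process C: level=1
    C->A: in-degree(A)=1, level(A)>=2
    C->B: in-degree(B)=1, level(B)>=2
  process E: level=1
    E->B: in-degree(B)=0, level(B)=2, enqueue
  process B: level=2
    B->A: in-degree(A)=0, level(A)=3, enqueue
  process A: level=3
All levels: A:3, B:2, C:1, D:0, E:1
level(B) = 2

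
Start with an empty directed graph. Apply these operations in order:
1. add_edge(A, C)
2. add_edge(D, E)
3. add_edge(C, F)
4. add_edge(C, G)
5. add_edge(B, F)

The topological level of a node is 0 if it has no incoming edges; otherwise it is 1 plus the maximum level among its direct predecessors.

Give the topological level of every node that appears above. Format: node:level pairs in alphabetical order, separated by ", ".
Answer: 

Answer: A:0, B:0, C:1, D:0, E:1, F:2, G:2

Derivation:
Op 1: add_edge(A, C). Edges now: 1
Op 2: add_edge(D, E). Edges now: 2
Op 3: add_edge(C, F). Edges now: 3
Op 4: add_edge(C, G). Edges now: 4
Op 5: add_edge(B, F). Edges now: 5
Compute levels (Kahn BFS):
  sources (in-degree 0): A, B, D
  process A: level=0
    A->C: in-degree(C)=0, level(C)=1, enqueue
  process B: level=0
    B->F: in-degree(F)=1, level(F)>=1
  process D: level=0
    D->E: in-degree(E)=0, level(E)=1, enqueue
  process C: level=1
    C->F: in-degree(F)=0, level(F)=2, enqueue
    C->G: in-degree(G)=0, level(G)=2, enqueue
  process E: level=1
  process F: level=2
  process G: level=2
All levels: A:0, B:0, C:1, D:0, E:1, F:2, G:2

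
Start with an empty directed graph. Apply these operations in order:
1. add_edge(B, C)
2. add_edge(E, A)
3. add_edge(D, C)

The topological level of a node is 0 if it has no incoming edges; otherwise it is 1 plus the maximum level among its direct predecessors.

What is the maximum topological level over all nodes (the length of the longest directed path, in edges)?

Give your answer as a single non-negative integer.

Op 1: add_edge(B, C). Edges now: 1
Op 2: add_edge(E, A). Edges now: 2
Op 3: add_edge(D, C). Edges now: 3
Compute levels (Kahn BFS):
  sources (in-degree 0): B, D, E
  process B: level=0
    B->C: in-degree(C)=1, level(C)>=1
  process D: level=0
    D->C: in-degree(C)=0, level(C)=1, enqueue
  process E: level=0
    E->A: in-degree(A)=0, level(A)=1, enqueue
  process C: level=1
  process A: level=1
All levels: A:1, B:0, C:1, D:0, E:0
max level = 1

Answer: 1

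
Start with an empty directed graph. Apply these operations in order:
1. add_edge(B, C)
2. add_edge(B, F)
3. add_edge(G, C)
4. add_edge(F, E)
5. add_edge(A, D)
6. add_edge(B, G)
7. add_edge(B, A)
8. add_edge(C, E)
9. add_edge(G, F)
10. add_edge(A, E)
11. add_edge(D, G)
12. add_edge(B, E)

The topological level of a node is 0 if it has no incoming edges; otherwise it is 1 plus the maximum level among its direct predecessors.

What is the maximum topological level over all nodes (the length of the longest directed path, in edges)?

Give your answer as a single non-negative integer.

Answer: 5

Derivation:
Op 1: add_edge(B, C). Edges now: 1
Op 2: add_edge(B, F). Edges now: 2
Op 3: add_edge(G, C). Edges now: 3
Op 4: add_edge(F, E). Edges now: 4
Op 5: add_edge(A, D). Edges now: 5
Op 6: add_edge(B, G). Edges now: 6
Op 7: add_edge(B, A). Edges now: 7
Op 8: add_edge(C, E). Edges now: 8
Op 9: add_edge(G, F). Edges now: 9
Op 10: add_edge(A, E). Edges now: 10
Op 11: add_edge(D, G). Edges now: 11
Op 12: add_edge(B, E). Edges now: 12
Compute levels (Kahn BFS):
  sources (in-degree 0): B
  process B: level=0
    B->A: in-degree(A)=0, level(A)=1, enqueue
    B->C: in-degree(C)=1, level(C)>=1
    B->E: in-degree(E)=3, level(E)>=1
    B->F: in-degree(F)=1, level(F)>=1
    B->G: in-degree(G)=1, level(G)>=1
  process A: level=1
    A->D: in-degree(D)=0, level(D)=2, enqueue
    A->E: in-degree(E)=2, level(E)>=2
  process D: level=2
    D->G: in-degree(G)=0, level(G)=3, enqueue
  process G: level=3
    G->C: in-degree(C)=0, level(C)=4, enqueue
    G->F: in-degree(F)=0, level(F)=4, enqueue
  process C: level=4
    C->E: in-degree(E)=1, level(E)>=5
  process F: level=4
    F->E: in-degree(E)=0, level(E)=5, enqueue
  process E: level=5
All levels: A:1, B:0, C:4, D:2, E:5, F:4, G:3
max level = 5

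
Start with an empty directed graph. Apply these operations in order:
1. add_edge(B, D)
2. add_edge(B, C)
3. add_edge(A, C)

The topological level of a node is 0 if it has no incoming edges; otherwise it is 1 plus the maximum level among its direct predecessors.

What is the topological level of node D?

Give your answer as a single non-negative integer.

Op 1: add_edge(B, D). Edges now: 1
Op 2: add_edge(B, C). Edges now: 2
Op 3: add_edge(A, C). Edges now: 3
Compute levels (Kahn BFS):
  sources (in-degree 0): A, B
  process A: level=0
    A->C: in-degree(C)=1, level(C)>=1
  process B: level=0
    B->C: in-degree(C)=0, level(C)=1, enqueue
    B->D: in-degree(D)=0, level(D)=1, enqueue
  process C: level=1
  process D: level=1
All levels: A:0, B:0, C:1, D:1
level(D) = 1

Answer: 1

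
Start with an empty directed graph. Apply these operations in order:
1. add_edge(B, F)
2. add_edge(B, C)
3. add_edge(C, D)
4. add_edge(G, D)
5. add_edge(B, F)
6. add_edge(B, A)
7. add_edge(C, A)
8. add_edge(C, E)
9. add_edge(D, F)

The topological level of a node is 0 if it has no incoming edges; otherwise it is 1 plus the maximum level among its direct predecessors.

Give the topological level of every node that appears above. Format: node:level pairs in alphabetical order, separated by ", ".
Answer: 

Answer: A:2, B:0, C:1, D:2, E:2, F:3, G:0

Derivation:
Op 1: add_edge(B, F). Edges now: 1
Op 2: add_edge(B, C). Edges now: 2
Op 3: add_edge(C, D). Edges now: 3
Op 4: add_edge(G, D). Edges now: 4
Op 5: add_edge(B, F) (duplicate, no change). Edges now: 4
Op 6: add_edge(B, A). Edges now: 5
Op 7: add_edge(C, A). Edges now: 6
Op 8: add_edge(C, E). Edges now: 7
Op 9: add_edge(D, F). Edges now: 8
Compute levels (Kahn BFS):
  sources (in-degree 0): B, G
  process B: level=0
    B->A: in-degree(A)=1, level(A)>=1
    B->C: in-degree(C)=0, level(C)=1, enqueue
    B->F: in-degree(F)=1, level(F)>=1
  process G: level=0
    G->D: in-degree(D)=1, level(D)>=1
  process C: level=1
    C->A: in-degree(A)=0, level(A)=2, enqueue
    C->D: in-degree(D)=0, level(D)=2, enqueue
    C->E: in-degree(E)=0, level(E)=2, enqueue
  process A: level=2
  process D: level=2
    D->F: in-degree(F)=0, level(F)=3, enqueue
  process E: level=2
  process F: level=3
All levels: A:2, B:0, C:1, D:2, E:2, F:3, G:0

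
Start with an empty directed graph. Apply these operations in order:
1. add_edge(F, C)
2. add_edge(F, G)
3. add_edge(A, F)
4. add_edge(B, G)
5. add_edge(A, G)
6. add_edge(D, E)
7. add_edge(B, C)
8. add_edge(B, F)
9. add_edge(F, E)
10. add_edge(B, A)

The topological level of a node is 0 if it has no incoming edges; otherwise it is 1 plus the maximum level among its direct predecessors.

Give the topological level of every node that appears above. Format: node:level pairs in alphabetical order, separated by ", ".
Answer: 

Op 1: add_edge(F, C). Edges now: 1
Op 2: add_edge(F, G). Edges now: 2
Op 3: add_edge(A, F). Edges now: 3
Op 4: add_edge(B, G). Edges now: 4
Op 5: add_edge(A, G). Edges now: 5
Op 6: add_edge(D, E). Edges now: 6
Op 7: add_edge(B, C). Edges now: 7
Op 8: add_edge(B, F). Edges now: 8
Op 9: add_edge(F, E). Edges now: 9
Op 10: add_edge(B, A). Edges now: 10
Compute levels (Kahn BFS):
  sources (in-degree 0): B, D
  process B: level=0
    B->A: in-degree(A)=0, level(A)=1, enqueue
    B->C: in-degree(C)=1, level(C)>=1
    B->F: in-degree(F)=1, level(F)>=1
    B->G: in-degree(G)=2, level(G)>=1
  process D: level=0
    D->E: in-degree(E)=1, level(E)>=1
  process A: level=1
    A->F: in-degree(F)=0, level(F)=2, enqueue
    A->G: in-degree(G)=1, level(G)>=2
  process F: level=2
    F->C: in-degree(C)=0, level(C)=3, enqueue
    F->E: in-degree(E)=0, level(E)=3, enqueue
    F->G: in-degree(G)=0, level(G)=3, enqueue
  process C: level=3
  process E: level=3
  process G: level=3
All levels: A:1, B:0, C:3, D:0, E:3, F:2, G:3

Answer: A:1, B:0, C:3, D:0, E:3, F:2, G:3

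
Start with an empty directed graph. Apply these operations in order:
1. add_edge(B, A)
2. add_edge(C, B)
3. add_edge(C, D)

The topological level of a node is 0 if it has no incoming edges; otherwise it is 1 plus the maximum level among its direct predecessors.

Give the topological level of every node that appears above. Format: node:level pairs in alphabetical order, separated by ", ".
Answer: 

Op 1: add_edge(B, A). Edges now: 1
Op 2: add_edge(C, B). Edges now: 2
Op 3: add_edge(C, D). Edges now: 3
Compute levels (Kahn BFS):
  sources (in-degree 0): C
  process C: level=0
    C->B: in-degree(B)=0, level(B)=1, enqueue
    C->D: in-degree(D)=0, level(D)=1, enqueue
  process B: level=1
    B->A: in-degree(A)=0, level(A)=2, enqueue
  process D: level=1
  process A: level=2
All levels: A:2, B:1, C:0, D:1

Answer: A:2, B:1, C:0, D:1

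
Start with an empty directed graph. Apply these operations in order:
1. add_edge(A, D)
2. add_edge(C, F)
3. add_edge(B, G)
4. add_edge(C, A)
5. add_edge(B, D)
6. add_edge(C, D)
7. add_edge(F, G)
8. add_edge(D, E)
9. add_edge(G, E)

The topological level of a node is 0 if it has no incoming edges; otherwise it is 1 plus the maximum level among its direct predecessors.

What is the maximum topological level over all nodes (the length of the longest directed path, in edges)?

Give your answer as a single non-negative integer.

Answer: 3

Derivation:
Op 1: add_edge(A, D). Edges now: 1
Op 2: add_edge(C, F). Edges now: 2
Op 3: add_edge(B, G). Edges now: 3
Op 4: add_edge(C, A). Edges now: 4
Op 5: add_edge(B, D). Edges now: 5
Op 6: add_edge(C, D). Edges now: 6
Op 7: add_edge(F, G). Edges now: 7
Op 8: add_edge(D, E). Edges now: 8
Op 9: add_edge(G, E). Edges now: 9
Compute levels (Kahn BFS):
  sources (in-degree 0): B, C
  process B: level=0
    B->D: in-degree(D)=2, level(D)>=1
    B->G: in-degree(G)=1, level(G)>=1
  process C: level=0
    C->A: in-degree(A)=0, level(A)=1, enqueue
    C->D: in-degree(D)=1, level(D)>=1
    C->F: in-degree(F)=0, level(F)=1, enqueue
  process A: level=1
    A->D: in-degree(D)=0, level(D)=2, enqueue
  process F: level=1
    F->G: in-degree(G)=0, level(G)=2, enqueue
  process D: level=2
    D->E: in-degree(E)=1, level(E)>=3
  process G: level=2
    G->E: in-degree(E)=0, level(E)=3, enqueue
  process E: level=3
All levels: A:1, B:0, C:0, D:2, E:3, F:1, G:2
max level = 3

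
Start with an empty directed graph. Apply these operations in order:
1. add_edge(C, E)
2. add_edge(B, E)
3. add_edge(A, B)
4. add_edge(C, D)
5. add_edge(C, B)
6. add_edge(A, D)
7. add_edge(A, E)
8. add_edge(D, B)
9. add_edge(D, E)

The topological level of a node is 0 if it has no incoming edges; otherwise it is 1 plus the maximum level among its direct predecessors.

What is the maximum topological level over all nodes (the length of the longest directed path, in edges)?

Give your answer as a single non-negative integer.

Answer: 3

Derivation:
Op 1: add_edge(C, E). Edges now: 1
Op 2: add_edge(B, E). Edges now: 2
Op 3: add_edge(A, B). Edges now: 3
Op 4: add_edge(C, D). Edges now: 4
Op 5: add_edge(C, B). Edges now: 5
Op 6: add_edge(A, D). Edges now: 6
Op 7: add_edge(A, E). Edges now: 7
Op 8: add_edge(D, B). Edges now: 8
Op 9: add_edge(D, E). Edges now: 9
Compute levels (Kahn BFS):
  sources (in-degree 0): A, C
  process A: level=0
    A->B: in-degree(B)=2, level(B)>=1
    A->D: in-degree(D)=1, level(D)>=1
    A->E: in-degree(E)=3, level(E)>=1
  process C: level=0
    C->B: in-degree(B)=1, level(B)>=1
    C->D: in-degree(D)=0, level(D)=1, enqueue
    C->E: in-degree(E)=2, level(E)>=1
  process D: level=1
    D->B: in-degree(B)=0, level(B)=2, enqueue
    D->E: in-degree(E)=1, level(E)>=2
  process B: level=2
    B->E: in-degree(E)=0, level(E)=3, enqueue
  process E: level=3
All levels: A:0, B:2, C:0, D:1, E:3
max level = 3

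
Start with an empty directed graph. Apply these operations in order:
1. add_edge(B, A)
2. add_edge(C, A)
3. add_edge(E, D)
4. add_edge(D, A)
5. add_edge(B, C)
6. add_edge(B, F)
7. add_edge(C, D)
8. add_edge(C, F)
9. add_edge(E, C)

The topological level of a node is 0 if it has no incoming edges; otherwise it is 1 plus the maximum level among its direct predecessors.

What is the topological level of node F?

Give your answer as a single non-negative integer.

Op 1: add_edge(B, A). Edges now: 1
Op 2: add_edge(C, A). Edges now: 2
Op 3: add_edge(E, D). Edges now: 3
Op 4: add_edge(D, A). Edges now: 4
Op 5: add_edge(B, C). Edges now: 5
Op 6: add_edge(B, F). Edges now: 6
Op 7: add_edge(C, D). Edges now: 7
Op 8: add_edge(C, F). Edges now: 8
Op 9: add_edge(E, C). Edges now: 9
Compute levels (Kahn BFS):
  sources (in-degree 0): B, E
  process B: level=0
    B->A: in-degree(A)=2, level(A)>=1
    B->C: in-degree(C)=1, level(C)>=1
    B->F: in-degree(F)=1, level(F)>=1
  process E: level=0
    E->C: in-degree(C)=0, level(C)=1, enqueue
    E->D: in-degree(D)=1, level(D)>=1
  process C: level=1
    C->A: in-degree(A)=1, level(A)>=2
    C->D: in-degree(D)=0, level(D)=2, enqueue
    C->F: in-degree(F)=0, level(F)=2, enqueue
  process D: level=2
    D->A: in-degree(A)=0, level(A)=3, enqueue
  process F: level=2
  process A: level=3
All levels: A:3, B:0, C:1, D:2, E:0, F:2
level(F) = 2

Answer: 2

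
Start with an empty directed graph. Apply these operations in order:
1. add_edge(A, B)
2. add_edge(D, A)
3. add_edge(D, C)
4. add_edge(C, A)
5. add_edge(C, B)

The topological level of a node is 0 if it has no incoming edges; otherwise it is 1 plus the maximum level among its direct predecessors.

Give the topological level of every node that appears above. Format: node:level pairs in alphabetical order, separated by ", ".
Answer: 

Answer: A:2, B:3, C:1, D:0

Derivation:
Op 1: add_edge(A, B). Edges now: 1
Op 2: add_edge(D, A). Edges now: 2
Op 3: add_edge(D, C). Edges now: 3
Op 4: add_edge(C, A). Edges now: 4
Op 5: add_edge(C, B). Edges now: 5
Compute levels (Kahn BFS):
  sources (in-degree 0): D
  process D: level=0
    D->A: in-degree(A)=1, level(A)>=1
    D->C: in-degree(C)=0, level(C)=1, enqueue
  process C: level=1
    C->A: in-degree(A)=0, level(A)=2, enqueue
    C->B: in-degree(B)=1, level(B)>=2
  process A: level=2
    A->B: in-degree(B)=0, level(B)=3, enqueue
  process B: level=3
All levels: A:2, B:3, C:1, D:0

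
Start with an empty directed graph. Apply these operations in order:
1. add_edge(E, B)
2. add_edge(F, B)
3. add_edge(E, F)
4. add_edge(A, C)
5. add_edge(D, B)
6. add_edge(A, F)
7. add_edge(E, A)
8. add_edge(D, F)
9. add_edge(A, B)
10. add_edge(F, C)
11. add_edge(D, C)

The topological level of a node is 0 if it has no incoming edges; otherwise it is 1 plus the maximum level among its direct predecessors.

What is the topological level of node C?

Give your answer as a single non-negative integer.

Op 1: add_edge(E, B). Edges now: 1
Op 2: add_edge(F, B). Edges now: 2
Op 3: add_edge(E, F). Edges now: 3
Op 4: add_edge(A, C). Edges now: 4
Op 5: add_edge(D, B). Edges now: 5
Op 6: add_edge(A, F). Edges now: 6
Op 7: add_edge(E, A). Edges now: 7
Op 8: add_edge(D, F). Edges now: 8
Op 9: add_edge(A, B). Edges now: 9
Op 10: add_edge(F, C). Edges now: 10
Op 11: add_edge(D, C). Edges now: 11
Compute levels (Kahn BFS):
  sources (in-degree 0): D, E
  process D: level=0
    D->B: in-degree(B)=3, level(B)>=1
    D->C: in-degree(C)=2, level(C)>=1
    D->F: in-degree(F)=2, level(F)>=1
  process E: level=0
    E->A: in-degree(A)=0, level(A)=1, enqueue
    E->B: in-degree(B)=2, level(B)>=1
    E->F: in-degree(F)=1, level(F)>=1
  process A: level=1
    A->B: in-degree(B)=1, level(B)>=2
    A->C: in-degree(C)=1, level(C)>=2
    A->F: in-degree(F)=0, level(F)=2, enqueue
  process F: level=2
    F->B: in-degree(B)=0, level(B)=3, enqueue
    F->C: in-degree(C)=0, level(C)=3, enqueue
  process B: level=3
  process C: level=3
All levels: A:1, B:3, C:3, D:0, E:0, F:2
level(C) = 3

Answer: 3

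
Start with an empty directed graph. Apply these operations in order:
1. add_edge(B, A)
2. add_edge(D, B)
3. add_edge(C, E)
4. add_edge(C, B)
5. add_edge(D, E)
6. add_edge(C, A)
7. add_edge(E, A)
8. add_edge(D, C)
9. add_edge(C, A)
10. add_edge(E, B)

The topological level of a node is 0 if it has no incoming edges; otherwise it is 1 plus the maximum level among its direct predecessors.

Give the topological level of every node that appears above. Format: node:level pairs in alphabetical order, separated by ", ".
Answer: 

Answer: A:4, B:3, C:1, D:0, E:2

Derivation:
Op 1: add_edge(B, A). Edges now: 1
Op 2: add_edge(D, B). Edges now: 2
Op 3: add_edge(C, E). Edges now: 3
Op 4: add_edge(C, B). Edges now: 4
Op 5: add_edge(D, E). Edges now: 5
Op 6: add_edge(C, A). Edges now: 6
Op 7: add_edge(E, A). Edges now: 7
Op 8: add_edge(D, C). Edges now: 8
Op 9: add_edge(C, A) (duplicate, no change). Edges now: 8
Op 10: add_edge(E, B). Edges now: 9
Compute levels (Kahn BFS):
  sources (in-degree 0): D
  process D: level=0
    D->B: in-degree(B)=2, level(B)>=1
    D->C: in-degree(C)=0, level(C)=1, enqueue
    D->E: in-degree(E)=1, level(E)>=1
  process C: level=1
    C->A: in-degree(A)=2, level(A)>=2
    C->B: in-degree(B)=1, level(B)>=2
    C->E: in-degree(E)=0, level(E)=2, enqueue
  process E: level=2
    E->A: in-degree(A)=1, level(A)>=3
    E->B: in-degree(B)=0, level(B)=3, enqueue
  process B: level=3
    B->A: in-degree(A)=0, level(A)=4, enqueue
  process A: level=4
All levels: A:4, B:3, C:1, D:0, E:2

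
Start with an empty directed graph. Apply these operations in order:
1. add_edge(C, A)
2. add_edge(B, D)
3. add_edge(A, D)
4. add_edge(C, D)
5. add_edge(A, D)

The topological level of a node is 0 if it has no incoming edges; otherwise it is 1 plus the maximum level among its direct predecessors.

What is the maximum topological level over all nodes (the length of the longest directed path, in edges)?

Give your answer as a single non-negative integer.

Op 1: add_edge(C, A). Edges now: 1
Op 2: add_edge(B, D). Edges now: 2
Op 3: add_edge(A, D). Edges now: 3
Op 4: add_edge(C, D). Edges now: 4
Op 5: add_edge(A, D) (duplicate, no change). Edges now: 4
Compute levels (Kahn BFS):
  sources (in-degree 0): B, C
  process B: level=0
    B->D: in-degree(D)=2, level(D)>=1
  process C: level=0
    C->A: in-degree(A)=0, level(A)=1, enqueue
    C->D: in-degree(D)=1, level(D)>=1
  process A: level=1
    A->D: in-degree(D)=0, level(D)=2, enqueue
  process D: level=2
All levels: A:1, B:0, C:0, D:2
max level = 2

Answer: 2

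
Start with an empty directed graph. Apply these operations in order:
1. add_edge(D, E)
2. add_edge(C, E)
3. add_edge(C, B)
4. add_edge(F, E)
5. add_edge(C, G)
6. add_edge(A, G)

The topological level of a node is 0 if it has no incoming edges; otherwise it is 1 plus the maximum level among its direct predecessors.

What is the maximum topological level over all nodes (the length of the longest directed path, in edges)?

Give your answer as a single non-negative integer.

Answer: 1

Derivation:
Op 1: add_edge(D, E). Edges now: 1
Op 2: add_edge(C, E). Edges now: 2
Op 3: add_edge(C, B). Edges now: 3
Op 4: add_edge(F, E). Edges now: 4
Op 5: add_edge(C, G). Edges now: 5
Op 6: add_edge(A, G). Edges now: 6
Compute levels (Kahn BFS):
  sources (in-degree 0): A, C, D, F
  process A: level=0
    A->G: in-degree(G)=1, level(G)>=1
  process C: level=0
    C->B: in-degree(B)=0, level(B)=1, enqueue
    C->E: in-degree(E)=2, level(E)>=1
    C->G: in-degree(G)=0, level(G)=1, enqueue
  process D: level=0
    D->E: in-degree(E)=1, level(E)>=1
  process F: level=0
    F->E: in-degree(E)=0, level(E)=1, enqueue
  process B: level=1
  process G: level=1
  process E: level=1
All levels: A:0, B:1, C:0, D:0, E:1, F:0, G:1
max level = 1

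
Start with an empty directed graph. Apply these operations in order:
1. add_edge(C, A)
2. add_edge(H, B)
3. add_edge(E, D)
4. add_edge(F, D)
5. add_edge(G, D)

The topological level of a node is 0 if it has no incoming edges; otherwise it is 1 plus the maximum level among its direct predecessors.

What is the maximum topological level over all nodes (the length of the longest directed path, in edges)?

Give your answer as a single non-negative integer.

Op 1: add_edge(C, A). Edges now: 1
Op 2: add_edge(H, B). Edges now: 2
Op 3: add_edge(E, D). Edges now: 3
Op 4: add_edge(F, D). Edges now: 4
Op 5: add_edge(G, D). Edges now: 5
Compute levels (Kahn BFS):
  sources (in-degree 0): C, E, F, G, H
  process C: level=0
    C->A: in-degree(A)=0, level(A)=1, enqueue
  process E: level=0
    E->D: in-degree(D)=2, level(D)>=1
  process F: level=0
    F->D: in-degree(D)=1, level(D)>=1
  process G: level=0
    G->D: in-degree(D)=0, level(D)=1, enqueue
  process H: level=0
    H->B: in-degree(B)=0, level(B)=1, enqueue
  process A: level=1
  process D: level=1
  process B: level=1
All levels: A:1, B:1, C:0, D:1, E:0, F:0, G:0, H:0
max level = 1

Answer: 1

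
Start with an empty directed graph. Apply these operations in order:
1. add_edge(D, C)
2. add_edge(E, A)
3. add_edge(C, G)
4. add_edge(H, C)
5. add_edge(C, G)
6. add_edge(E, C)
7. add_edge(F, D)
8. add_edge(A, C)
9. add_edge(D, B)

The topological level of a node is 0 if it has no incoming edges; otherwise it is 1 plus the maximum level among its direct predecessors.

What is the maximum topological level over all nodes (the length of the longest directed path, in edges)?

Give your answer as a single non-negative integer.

Op 1: add_edge(D, C). Edges now: 1
Op 2: add_edge(E, A). Edges now: 2
Op 3: add_edge(C, G). Edges now: 3
Op 4: add_edge(H, C). Edges now: 4
Op 5: add_edge(C, G) (duplicate, no change). Edges now: 4
Op 6: add_edge(E, C). Edges now: 5
Op 7: add_edge(F, D). Edges now: 6
Op 8: add_edge(A, C). Edges now: 7
Op 9: add_edge(D, B). Edges now: 8
Compute levels (Kahn BFS):
  sources (in-degree 0): E, F, H
  process E: level=0
    E->A: in-degree(A)=0, level(A)=1, enqueue
    E->C: in-degree(C)=3, level(C)>=1
  process F: level=0
    F->D: in-degree(D)=0, level(D)=1, enqueue
  process H: level=0
    H->C: in-degree(C)=2, level(C)>=1
  process A: level=1
    A->C: in-degree(C)=1, level(C)>=2
  process D: level=1
    D->B: in-degree(B)=0, level(B)=2, enqueue
    D->C: in-degree(C)=0, level(C)=2, enqueue
  process B: level=2
  process C: level=2
    C->G: in-degree(G)=0, level(G)=3, enqueue
  process G: level=3
All levels: A:1, B:2, C:2, D:1, E:0, F:0, G:3, H:0
max level = 3

Answer: 3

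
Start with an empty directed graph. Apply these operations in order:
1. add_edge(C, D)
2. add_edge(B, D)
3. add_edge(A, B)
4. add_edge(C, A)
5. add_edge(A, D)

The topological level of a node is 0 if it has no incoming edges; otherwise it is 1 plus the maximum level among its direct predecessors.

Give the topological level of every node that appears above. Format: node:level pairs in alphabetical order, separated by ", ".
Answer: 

Op 1: add_edge(C, D). Edges now: 1
Op 2: add_edge(B, D). Edges now: 2
Op 3: add_edge(A, B). Edges now: 3
Op 4: add_edge(C, A). Edges now: 4
Op 5: add_edge(A, D). Edges now: 5
Compute levels (Kahn BFS):
  sources (in-degree 0): C
  process C: level=0
    C->A: in-degree(A)=0, level(A)=1, enqueue
    C->D: in-degree(D)=2, level(D)>=1
  process A: level=1
    A->B: in-degree(B)=0, level(B)=2, enqueue
    A->D: in-degree(D)=1, level(D)>=2
  process B: level=2
    B->D: in-degree(D)=0, level(D)=3, enqueue
  process D: level=3
All levels: A:1, B:2, C:0, D:3

Answer: A:1, B:2, C:0, D:3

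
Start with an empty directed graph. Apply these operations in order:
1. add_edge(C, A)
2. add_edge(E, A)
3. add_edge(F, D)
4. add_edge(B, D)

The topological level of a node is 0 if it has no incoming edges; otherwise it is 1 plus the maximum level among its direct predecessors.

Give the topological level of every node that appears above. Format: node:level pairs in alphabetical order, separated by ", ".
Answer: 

Op 1: add_edge(C, A). Edges now: 1
Op 2: add_edge(E, A). Edges now: 2
Op 3: add_edge(F, D). Edges now: 3
Op 4: add_edge(B, D). Edges now: 4
Compute levels (Kahn BFS):
  sources (in-degree 0): B, C, E, F
  process B: level=0
    B->D: in-degree(D)=1, level(D)>=1
  process C: level=0
    C->A: in-degree(A)=1, level(A)>=1
  process E: level=0
    E->A: in-degree(A)=0, level(A)=1, enqueue
  process F: level=0
    F->D: in-degree(D)=0, level(D)=1, enqueue
  process A: level=1
  process D: level=1
All levels: A:1, B:0, C:0, D:1, E:0, F:0

Answer: A:1, B:0, C:0, D:1, E:0, F:0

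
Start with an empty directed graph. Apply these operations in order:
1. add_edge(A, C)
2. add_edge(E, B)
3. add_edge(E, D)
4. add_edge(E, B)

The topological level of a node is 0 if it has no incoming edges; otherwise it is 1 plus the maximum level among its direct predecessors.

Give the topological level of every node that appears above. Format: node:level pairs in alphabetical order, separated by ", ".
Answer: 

Op 1: add_edge(A, C). Edges now: 1
Op 2: add_edge(E, B). Edges now: 2
Op 3: add_edge(E, D). Edges now: 3
Op 4: add_edge(E, B) (duplicate, no change). Edges now: 3
Compute levels (Kahn BFS):
  sources (in-degree 0): A, E
  process A: level=0
    A->C: in-degree(C)=0, level(C)=1, enqueue
  process E: level=0
    E->B: in-degree(B)=0, level(B)=1, enqueue
    E->D: in-degree(D)=0, level(D)=1, enqueue
  process C: level=1
  process B: level=1
  process D: level=1
All levels: A:0, B:1, C:1, D:1, E:0

Answer: A:0, B:1, C:1, D:1, E:0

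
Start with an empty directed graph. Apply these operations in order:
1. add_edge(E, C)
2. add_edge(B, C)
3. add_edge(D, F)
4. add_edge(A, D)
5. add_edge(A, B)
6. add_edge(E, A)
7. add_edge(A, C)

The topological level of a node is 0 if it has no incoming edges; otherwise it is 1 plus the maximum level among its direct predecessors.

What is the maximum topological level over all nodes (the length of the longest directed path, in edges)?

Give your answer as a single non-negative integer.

Op 1: add_edge(E, C). Edges now: 1
Op 2: add_edge(B, C). Edges now: 2
Op 3: add_edge(D, F). Edges now: 3
Op 4: add_edge(A, D). Edges now: 4
Op 5: add_edge(A, B). Edges now: 5
Op 6: add_edge(E, A). Edges now: 6
Op 7: add_edge(A, C). Edges now: 7
Compute levels (Kahn BFS):
  sources (in-degree 0): E
  process E: level=0
    E->A: in-degree(A)=0, level(A)=1, enqueue
    E->C: in-degree(C)=2, level(C)>=1
  process A: level=1
    A->B: in-degree(B)=0, level(B)=2, enqueue
    A->C: in-degree(C)=1, level(C)>=2
    A->D: in-degree(D)=0, level(D)=2, enqueue
  process B: level=2
    B->C: in-degree(C)=0, level(C)=3, enqueue
  process D: level=2
    D->F: in-degree(F)=0, level(F)=3, enqueue
  process C: level=3
  process F: level=3
All levels: A:1, B:2, C:3, D:2, E:0, F:3
max level = 3

Answer: 3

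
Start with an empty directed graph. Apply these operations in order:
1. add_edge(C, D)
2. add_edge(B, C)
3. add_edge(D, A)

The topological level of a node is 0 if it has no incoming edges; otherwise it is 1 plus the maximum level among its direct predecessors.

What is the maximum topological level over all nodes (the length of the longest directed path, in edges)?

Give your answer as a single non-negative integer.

Answer: 3

Derivation:
Op 1: add_edge(C, D). Edges now: 1
Op 2: add_edge(B, C). Edges now: 2
Op 3: add_edge(D, A). Edges now: 3
Compute levels (Kahn BFS):
  sources (in-degree 0): B
  process B: level=0
    B->C: in-degree(C)=0, level(C)=1, enqueue
  process C: level=1
    C->D: in-degree(D)=0, level(D)=2, enqueue
  process D: level=2
    D->A: in-degree(A)=0, level(A)=3, enqueue
  process A: level=3
All levels: A:3, B:0, C:1, D:2
max level = 3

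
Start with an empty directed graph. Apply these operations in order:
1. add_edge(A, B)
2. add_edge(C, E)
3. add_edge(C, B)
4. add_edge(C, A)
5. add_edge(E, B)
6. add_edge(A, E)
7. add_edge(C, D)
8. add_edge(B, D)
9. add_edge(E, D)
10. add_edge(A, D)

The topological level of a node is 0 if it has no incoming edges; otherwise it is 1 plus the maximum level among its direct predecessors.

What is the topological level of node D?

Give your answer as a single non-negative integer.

Answer: 4

Derivation:
Op 1: add_edge(A, B). Edges now: 1
Op 2: add_edge(C, E). Edges now: 2
Op 3: add_edge(C, B). Edges now: 3
Op 4: add_edge(C, A). Edges now: 4
Op 5: add_edge(E, B). Edges now: 5
Op 6: add_edge(A, E). Edges now: 6
Op 7: add_edge(C, D). Edges now: 7
Op 8: add_edge(B, D). Edges now: 8
Op 9: add_edge(E, D). Edges now: 9
Op 10: add_edge(A, D). Edges now: 10
Compute levels (Kahn BFS):
  sources (in-degree 0): C
  process C: level=0
    C->A: in-degree(A)=0, level(A)=1, enqueue
    C->B: in-degree(B)=2, level(B)>=1
    C->D: in-degree(D)=3, level(D)>=1
    C->E: in-degree(E)=1, level(E)>=1
  process A: level=1
    A->B: in-degree(B)=1, level(B)>=2
    A->D: in-degree(D)=2, level(D)>=2
    A->E: in-degree(E)=0, level(E)=2, enqueue
  process E: level=2
    E->B: in-degree(B)=0, level(B)=3, enqueue
    E->D: in-degree(D)=1, level(D)>=3
  process B: level=3
    B->D: in-degree(D)=0, level(D)=4, enqueue
  process D: level=4
All levels: A:1, B:3, C:0, D:4, E:2
level(D) = 4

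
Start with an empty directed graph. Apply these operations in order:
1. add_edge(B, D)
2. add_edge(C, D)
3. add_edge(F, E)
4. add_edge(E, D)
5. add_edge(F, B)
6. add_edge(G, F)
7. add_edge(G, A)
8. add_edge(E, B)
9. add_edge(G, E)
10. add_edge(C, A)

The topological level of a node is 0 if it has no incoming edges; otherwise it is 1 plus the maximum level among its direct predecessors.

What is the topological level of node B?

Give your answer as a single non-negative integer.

Answer: 3

Derivation:
Op 1: add_edge(B, D). Edges now: 1
Op 2: add_edge(C, D). Edges now: 2
Op 3: add_edge(F, E). Edges now: 3
Op 4: add_edge(E, D). Edges now: 4
Op 5: add_edge(F, B). Edges now: 5
Op 6: add_edge(G, F). Edges now: 6
Op 7: add_edge(G, A). Edges now: 7
Op 8: add_edge(E, B). Edges now: 8
Op 9: add_edge(G, E). Edges now: 9
Op 10: add_edge(C, A). Edges now: 10
Compute levels (Kahn BFS):
  sources (in-degree 0): C, G
  process C: level=0
    C->A: in-degree(A)=1, level(A)>=1
    C->D: in-degree(D)=2, level(D)>=1
  process G: level=0
    G->A: in-degree(A)=0, level(A)=1, enqueue
    G->E: in-degree(E)=1, level(E)>=1
    G->F: in-degree(F)=0, level(F)=1, enqueue
  process A: level=1
  process F: level=1
    F->B: in-degree(B)=1, level(B)>=2
    F->E: in-degree(E)=0, level(E)=2, enqueue
  process E: level=2
    E->B: in-degree(B)=0, level(B)=3, enqueue
    E->D: in-degree(D)=1, level(D)>=3
  process B: level=3
    B->D: in-degree(D)=0, level(D)=4, enqueue
  process D: level=4
All levels: A:1, B:3, C:0, D:4, E:2, F:1, G:0
level(B) = 3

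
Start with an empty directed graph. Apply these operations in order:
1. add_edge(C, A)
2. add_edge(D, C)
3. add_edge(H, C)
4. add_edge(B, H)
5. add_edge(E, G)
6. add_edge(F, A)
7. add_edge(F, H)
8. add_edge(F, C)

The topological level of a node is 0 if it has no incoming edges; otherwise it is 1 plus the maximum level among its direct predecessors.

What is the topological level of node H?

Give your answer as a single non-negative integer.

Answer: 1

Derivation:
Op 1: add_edge(C, A). Edges now: 1
Op 2: add_edge(D, C). Edges now: 2
Op 3: add_edge(H, C). Edges now: 3
Op 4: add_edge(B, H). Edges now: 4
Op 5: add_edge(E, G). Edges now: 5
Op 6: add_edge(F, A). Edges now: 6
Op 7: add_edge(F, H). Edges now: 7
Op 8: add_edge(F, C). Edges now: 8
Compute levels (Kahn BFS):
  sources (in-degree 0): B, D, E, F
  process B: level=0
    B->H: in-degree(H)=1, level(H)>=1
  process D: level=0
    D->C: in-degree(C)=2, level(C)>=1
  process E: level=0
    E->G: in-degree(G)=0, level(G)=1, enqueue
  process F: level=0
    F->A: in-degree(A)=1, level(A)>=1
    F->C: in-degree(C)=1, level(C)>=1
    F->H: in-degree(H)=0, level(H)=1, enqueue
  process G: level=1
  process H: level=1
    H->C: in-degree(C)=0, level(C)=2, enqueue
  process C: level=2
    C->A: in-degree(A)=0, level(A)=3, enqueue
  process A: level=3
All levels: A:3, B:0, C:2, D:0, E:0, F:0, G:1, H:1
level(H) = 1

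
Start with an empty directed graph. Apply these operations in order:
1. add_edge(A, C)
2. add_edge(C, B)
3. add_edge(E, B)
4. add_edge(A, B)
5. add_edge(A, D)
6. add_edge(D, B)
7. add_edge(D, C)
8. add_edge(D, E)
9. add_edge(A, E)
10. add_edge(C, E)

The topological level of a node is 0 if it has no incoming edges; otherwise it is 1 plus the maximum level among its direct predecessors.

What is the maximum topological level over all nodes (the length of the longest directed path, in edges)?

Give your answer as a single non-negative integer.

Op 1: add_edge(A, C). Edges now: 1
Op 2: add_edge(C, B). Edges now: 2
Op 3: add_edge(E, B). Edges now: 3
Op 4: add_edge(A, B). Edges now: 4
Op 5: add_edge(A, D). Edges now: 5
Op 6: add_edge(D, B). Edges now: 6
Op 7: add_edge(D, C). Edges now: 7
Op 8: add_edge(D, E). Edges now: 8
Op 9: add_edge(A, E). Edges now: 9
Op 10: add_edge(C, E). Edges now: 10
Compute levels (Kahn BFS):
  sources (in-degree 0): A
  process A: level=0
    A->B: in-degree(B)=3, level(B)>=1
    A->C: in-degree(C)=1, level(C)>=1
    A->D: in-degree(D)=0, level(D)=1, enqueue
    A->E: in-degree(E)=2, level(E)>=1
  process D: level=1
    D->B: in-degree(B)=2, level(B)>=2
    D->C: in-degree(C)=0, level(C)=2, enqueue
    D->E: in-degree(E)=1, level(E)>=2
  process C: level=2
    C->B: in-degree(B)=1, level(B)>=3
    C->E: in-degree(E)=0, level(E)=3, enqueue
  process E: level=3
    E->B: in-degree(B)=0, level(B)=4, enqueue
  process B: level=4
All levels: A:0, B:4, C:2, D:1, E:3
max level = 4

Answer: 4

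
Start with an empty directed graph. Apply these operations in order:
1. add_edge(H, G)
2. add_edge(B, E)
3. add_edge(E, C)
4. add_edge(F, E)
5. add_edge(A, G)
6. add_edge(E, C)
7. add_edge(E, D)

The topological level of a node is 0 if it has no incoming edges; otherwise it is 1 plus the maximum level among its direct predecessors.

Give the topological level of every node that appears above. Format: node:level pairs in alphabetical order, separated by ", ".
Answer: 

Op 1: add_edge(H, G). Edges now: 1
Op 2: add_edge(B, E). Edges now: 2
Op 3: add_edge(E, C). Edges now: 3
Op 4: add_edge(F, E). Edges now: 4
Op 5: add_edge(A, G). Edges now: 5
Op 6: add_edge(E, C) (duplicate, no change). Edges now: 5
Op 7: add_edge(E, D). Edges now: 6
Compute levels (Kahn BFS):
  sources (in-degree 0): A, B, F, H
  process A: level=0
    A->G: in-degree(G)=1, level(G)>=1
  process B: level=0
    B->E: in-degree(E)=1, level(E)>=1
  process F: level=0
    F->E: in-degree(E)=0, level(E)=1, enqueue
  process H: level=0
    H->G: in-degree(G)=0, level(G)=1, enqueue
  process E: level=1
    E->C: in-degree(C)=0, level(C)=2, enqueue
    E->D: in-degree(D)=0, level(D)=2, enqueue
  process G: level=1
  process C: level=2
  process D: level=2
All levels: A:0, B:0, C:2, D:2, E:1, F:0, G:1, H:0

Answer: A:0, B:0, C:2, D:2, E:1, F:0, G:1, H:0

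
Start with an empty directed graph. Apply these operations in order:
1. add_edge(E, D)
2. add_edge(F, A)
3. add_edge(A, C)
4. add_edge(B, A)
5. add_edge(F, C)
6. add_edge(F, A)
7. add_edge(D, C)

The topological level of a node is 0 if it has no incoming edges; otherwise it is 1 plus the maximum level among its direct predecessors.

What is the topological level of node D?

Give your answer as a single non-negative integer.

Answer: 1

Derivation:
Op 1: add_edge(E, D). Edges now: 1
Op 2: add_edge(F, A). Edges now: 2
Op 3: add_edge(A, C). Edges now: 3
Op 4: add_edge(B, A). Edges now: 4
Op 5: add_edge(F, C). Edges now: 5
Op 6: add_edge(F, A) (duplicate, no change). Edges now: 5
Op 7: add_edge(D, C). Edges now: 6
Compute levels (Kahn BFS):
  sources (in-degree 0): B, E, F
  process B: level=0
    B->A: in-degree(A)=1, level(A)>=1
  process E: level=0
    E->D: in-degree(D)=0, level(D)=1, enqueue
  process F: level=0
    F->A: in-degree(A)=0, level(A)=1, enqueue
    F->C: in-degree(C)=2, level(C)>=1
  process D: level=1
    D->C: in-degree(C)=1, level(C)>=2
  process A: level=1
    A->C: in-degree(C)=0, level(C)=2, enqueue
  process C: level=2
All levels: A:1, B:0, C:2, D:1, E:0, F:0
level(D) = 1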